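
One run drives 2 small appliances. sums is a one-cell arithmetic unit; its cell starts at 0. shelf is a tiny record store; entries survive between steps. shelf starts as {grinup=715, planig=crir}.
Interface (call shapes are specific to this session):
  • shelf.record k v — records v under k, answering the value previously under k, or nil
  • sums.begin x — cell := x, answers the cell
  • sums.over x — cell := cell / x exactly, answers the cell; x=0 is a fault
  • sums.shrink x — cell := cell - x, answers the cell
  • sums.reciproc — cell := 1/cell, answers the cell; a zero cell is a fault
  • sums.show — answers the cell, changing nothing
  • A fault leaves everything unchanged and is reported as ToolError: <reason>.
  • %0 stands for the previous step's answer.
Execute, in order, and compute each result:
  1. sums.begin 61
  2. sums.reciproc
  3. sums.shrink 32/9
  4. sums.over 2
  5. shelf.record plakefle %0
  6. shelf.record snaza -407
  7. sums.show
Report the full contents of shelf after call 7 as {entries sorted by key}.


! 1. sums.begin(x=61) == 61
! 2. sums.reciproc() == 1/61
! 3. sums.shrink(x=32/9) == -1943/549
! 4. sums.over(x=2) == -1943/1098
! 5. shelf.record(k=plakefle, v=%0) == nil
! 6. shelf.record(k=snaza, v=-407) == nil
! 7. sums.show() == -1943/1098

Answer: {grinup=715, plakefle=-1943/1098, planig=crir, snaza=-407}


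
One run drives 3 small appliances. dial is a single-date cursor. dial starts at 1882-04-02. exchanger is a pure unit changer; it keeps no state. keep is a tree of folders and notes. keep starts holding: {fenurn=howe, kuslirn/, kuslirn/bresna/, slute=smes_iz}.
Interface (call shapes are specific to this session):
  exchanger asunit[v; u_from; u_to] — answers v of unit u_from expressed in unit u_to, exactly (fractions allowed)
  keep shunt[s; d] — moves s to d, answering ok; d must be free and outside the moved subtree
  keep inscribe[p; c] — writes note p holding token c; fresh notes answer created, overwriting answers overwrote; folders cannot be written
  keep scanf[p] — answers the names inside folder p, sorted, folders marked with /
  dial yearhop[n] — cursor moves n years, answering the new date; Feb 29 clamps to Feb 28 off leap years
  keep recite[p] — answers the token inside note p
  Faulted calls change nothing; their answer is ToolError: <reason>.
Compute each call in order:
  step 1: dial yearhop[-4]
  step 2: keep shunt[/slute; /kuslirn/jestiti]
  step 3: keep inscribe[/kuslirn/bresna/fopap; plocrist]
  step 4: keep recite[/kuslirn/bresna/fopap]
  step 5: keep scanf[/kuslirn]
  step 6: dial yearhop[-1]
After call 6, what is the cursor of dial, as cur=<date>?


-> dial yearhop(n='-4')
<- 1878-04-02
-> keep shunt(s='/slute', d='/kuslirn/jestiti')
<- ok
-> keep inscribe(p='/kuslirn/bresna/fopap', c='plocrist')
<- created
-> keep recite(p='/kuslirn/bresna/fopap')
<- plocrist
-> keep scanf(p='/kuslirn')
<- [bresna/, jestiti]
-> dial yearhop(n='-1')
<- 1877-04-02

Answer: cur=1877-04-02


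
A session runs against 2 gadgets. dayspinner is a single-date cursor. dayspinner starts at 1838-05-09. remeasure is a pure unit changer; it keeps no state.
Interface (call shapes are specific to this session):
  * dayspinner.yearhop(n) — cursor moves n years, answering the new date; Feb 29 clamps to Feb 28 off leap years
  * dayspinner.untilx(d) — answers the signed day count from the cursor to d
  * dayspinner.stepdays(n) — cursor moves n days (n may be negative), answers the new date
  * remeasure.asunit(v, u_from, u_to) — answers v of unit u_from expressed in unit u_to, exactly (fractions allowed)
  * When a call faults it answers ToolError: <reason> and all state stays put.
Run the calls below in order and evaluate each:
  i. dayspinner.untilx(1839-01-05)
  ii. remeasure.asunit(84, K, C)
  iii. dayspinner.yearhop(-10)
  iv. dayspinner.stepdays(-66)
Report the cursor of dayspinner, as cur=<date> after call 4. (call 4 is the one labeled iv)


Answer: cur=1828-03-04

Derivation:
-- dayspinner.untilx(1839-01-05) : 241
-- remeasure.asunit(84, K, C) : -3783/20
-- dayspinner.yearhop(-10) : 1828-05-09
-- dayspinner.stepdays(-66) : 1828-03-04


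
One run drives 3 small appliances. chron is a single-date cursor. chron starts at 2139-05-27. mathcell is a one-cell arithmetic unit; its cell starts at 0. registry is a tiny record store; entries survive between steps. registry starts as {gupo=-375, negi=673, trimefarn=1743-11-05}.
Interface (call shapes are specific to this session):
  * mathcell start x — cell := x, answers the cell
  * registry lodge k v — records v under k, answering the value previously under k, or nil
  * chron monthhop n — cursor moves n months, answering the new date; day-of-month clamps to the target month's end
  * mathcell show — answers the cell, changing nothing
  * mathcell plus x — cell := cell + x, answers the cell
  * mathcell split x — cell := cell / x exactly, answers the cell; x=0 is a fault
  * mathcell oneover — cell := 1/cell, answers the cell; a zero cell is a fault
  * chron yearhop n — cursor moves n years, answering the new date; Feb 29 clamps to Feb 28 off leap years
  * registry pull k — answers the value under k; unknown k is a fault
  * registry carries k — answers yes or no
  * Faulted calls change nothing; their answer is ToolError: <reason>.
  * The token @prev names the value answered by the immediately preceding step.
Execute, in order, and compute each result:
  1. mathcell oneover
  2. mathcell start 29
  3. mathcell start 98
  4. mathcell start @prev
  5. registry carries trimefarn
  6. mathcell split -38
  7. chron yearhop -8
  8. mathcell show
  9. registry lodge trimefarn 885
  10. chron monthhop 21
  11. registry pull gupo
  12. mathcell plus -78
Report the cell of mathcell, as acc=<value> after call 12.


[in] mathcell oneover
:: ToolError: reciprocal of zero
[in] mathcell start x=29
:: 29
[in] mathcell start x=98
:: 98
[in] mathcell start x=@prev
:: 98
[in] registry carries k=trimefarn
:: yes
[in] mathcell split x=-38
:: -49/19
[in] chron yearhop n=-8
:: 2131-05-27
[in] mathcell show
:: -49/19
[in] registry lodge k=trimefarn v=885
:: 1743-11-05
[in] chron monthhop n=21
:: 2133-02-27
[in] registry pull k=gupo
:: -375
[in] mathcell plus x=-78
:: -1531/19

Answer: acc=-1531/19


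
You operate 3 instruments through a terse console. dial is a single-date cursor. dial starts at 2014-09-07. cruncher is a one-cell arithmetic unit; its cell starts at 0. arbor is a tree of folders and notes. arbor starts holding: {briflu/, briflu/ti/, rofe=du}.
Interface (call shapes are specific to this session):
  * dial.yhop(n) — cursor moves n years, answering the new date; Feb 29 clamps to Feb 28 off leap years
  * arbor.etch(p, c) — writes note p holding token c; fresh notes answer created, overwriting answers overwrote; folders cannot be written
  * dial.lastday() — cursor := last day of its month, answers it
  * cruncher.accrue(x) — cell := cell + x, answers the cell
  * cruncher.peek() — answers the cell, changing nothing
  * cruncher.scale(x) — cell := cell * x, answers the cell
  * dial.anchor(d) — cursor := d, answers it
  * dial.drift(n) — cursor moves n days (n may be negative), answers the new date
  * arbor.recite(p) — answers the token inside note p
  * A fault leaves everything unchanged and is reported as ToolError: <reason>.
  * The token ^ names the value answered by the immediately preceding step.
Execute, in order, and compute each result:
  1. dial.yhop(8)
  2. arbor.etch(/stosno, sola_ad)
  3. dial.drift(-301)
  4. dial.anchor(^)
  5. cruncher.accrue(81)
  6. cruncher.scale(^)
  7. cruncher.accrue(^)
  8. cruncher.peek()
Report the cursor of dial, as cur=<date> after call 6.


Using dial.yhop with n: 8, yielding 2022-09-07.
I use arbor.etch with p: /stosno, c: sola_ad, which returns created.
I invoke dial.drift with n: -301, — result: 2021-11-10.
Using dial.anchor with d: ^, → 2021-11-10.
I call cruncher.accrue with x: 81, giving 81.
Using cruncher.scale with x: ^, which returns 6561.
Calling cruncher.accrue with x: ^, which returns 13122.
Next I call cruncher.peek(), and observe 13122.

Answer: cur=2021-11-10


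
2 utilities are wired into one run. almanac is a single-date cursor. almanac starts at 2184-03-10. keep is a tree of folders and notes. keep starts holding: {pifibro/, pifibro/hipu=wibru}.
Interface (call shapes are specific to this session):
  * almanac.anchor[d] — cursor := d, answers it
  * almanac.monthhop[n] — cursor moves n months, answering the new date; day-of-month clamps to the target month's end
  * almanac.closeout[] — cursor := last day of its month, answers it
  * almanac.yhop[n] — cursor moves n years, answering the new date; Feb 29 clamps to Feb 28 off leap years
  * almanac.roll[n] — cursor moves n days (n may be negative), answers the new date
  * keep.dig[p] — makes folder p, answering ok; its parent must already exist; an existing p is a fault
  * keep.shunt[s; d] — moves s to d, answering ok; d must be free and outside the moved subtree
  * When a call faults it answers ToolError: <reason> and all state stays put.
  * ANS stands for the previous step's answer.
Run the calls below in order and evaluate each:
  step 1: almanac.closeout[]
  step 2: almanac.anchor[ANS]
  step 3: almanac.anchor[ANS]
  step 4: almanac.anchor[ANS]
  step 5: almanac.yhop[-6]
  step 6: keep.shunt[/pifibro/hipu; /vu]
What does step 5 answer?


Answer: 2178-03-31

Derivation:
==> almanac.closeout()
<== 2184-03-31
==> almanac.anchor(d='ANS')
<== 2184-03-31
==> almanac.anchor(d='ANS')
<== 2184-03-31
==> almanac.anchor(d='ANS')
<== 2184-03-31
==> almanac.yhop(n='-6')
<== 2178-03-31
==> keep.shunt(s='/pifibro/hipu', d='/vu')
<== ok


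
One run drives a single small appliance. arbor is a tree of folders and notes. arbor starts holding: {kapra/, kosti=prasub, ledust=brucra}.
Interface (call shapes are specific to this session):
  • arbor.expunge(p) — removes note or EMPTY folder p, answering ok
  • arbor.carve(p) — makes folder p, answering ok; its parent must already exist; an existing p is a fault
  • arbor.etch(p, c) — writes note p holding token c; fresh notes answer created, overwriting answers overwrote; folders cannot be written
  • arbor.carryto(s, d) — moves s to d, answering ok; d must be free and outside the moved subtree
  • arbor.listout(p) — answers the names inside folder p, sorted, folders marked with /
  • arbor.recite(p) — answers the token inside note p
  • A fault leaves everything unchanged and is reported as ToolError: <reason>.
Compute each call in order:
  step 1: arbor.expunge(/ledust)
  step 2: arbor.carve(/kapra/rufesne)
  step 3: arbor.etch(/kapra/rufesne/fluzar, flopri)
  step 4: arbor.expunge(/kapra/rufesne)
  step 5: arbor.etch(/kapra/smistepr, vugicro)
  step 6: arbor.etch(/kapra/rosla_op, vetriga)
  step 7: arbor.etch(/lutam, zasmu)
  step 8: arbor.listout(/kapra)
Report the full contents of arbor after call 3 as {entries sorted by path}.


I call arbor.expunge passing p='/ledust', — result: ok.
Next I call arbor.carve passing p='/kapra/rufesne', and see ok.
I use arbor.etch passing p='/kapra/rufesne/fluzar', c='flopri', and get created.
Next I call arbor.expunge passing p='/kapra/rufesne', giving ToolError: not empty.
I use arbor.etch passing p='/kapra/smistepr', c='vugicro', yielding created.
Calling arbor.etch passing p='/kapra/rosla_op', c='vetriga', giving created.
I call arbor.etch passing p='/lutam', c='zasmu', — result: created.
Calling arbor.listout passing p='/kapra', yielding [rosla_op, rufesne/, smistepr].

Answer: {kapra/, kapra/rufesne/, kapra/rufesne/fluzar=flopri, kosti=prasub}


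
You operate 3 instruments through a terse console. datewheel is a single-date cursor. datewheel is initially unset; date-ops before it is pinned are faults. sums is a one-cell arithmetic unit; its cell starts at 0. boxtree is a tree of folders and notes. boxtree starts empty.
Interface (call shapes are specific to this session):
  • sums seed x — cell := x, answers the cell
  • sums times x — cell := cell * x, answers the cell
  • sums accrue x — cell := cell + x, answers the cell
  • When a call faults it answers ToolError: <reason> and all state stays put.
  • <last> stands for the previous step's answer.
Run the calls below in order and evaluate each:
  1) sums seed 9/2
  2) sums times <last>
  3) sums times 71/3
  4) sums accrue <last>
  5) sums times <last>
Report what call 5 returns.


→ sums seed(9/2)
← 9/2
→ sums times(<last>)
← 81/4
→ sums times(71/3)
← 1917/4
→ sums accrue(<last>)
← 1917/2
→ sums times(<last>)
← 3674889/4

Answer: 3674889/4


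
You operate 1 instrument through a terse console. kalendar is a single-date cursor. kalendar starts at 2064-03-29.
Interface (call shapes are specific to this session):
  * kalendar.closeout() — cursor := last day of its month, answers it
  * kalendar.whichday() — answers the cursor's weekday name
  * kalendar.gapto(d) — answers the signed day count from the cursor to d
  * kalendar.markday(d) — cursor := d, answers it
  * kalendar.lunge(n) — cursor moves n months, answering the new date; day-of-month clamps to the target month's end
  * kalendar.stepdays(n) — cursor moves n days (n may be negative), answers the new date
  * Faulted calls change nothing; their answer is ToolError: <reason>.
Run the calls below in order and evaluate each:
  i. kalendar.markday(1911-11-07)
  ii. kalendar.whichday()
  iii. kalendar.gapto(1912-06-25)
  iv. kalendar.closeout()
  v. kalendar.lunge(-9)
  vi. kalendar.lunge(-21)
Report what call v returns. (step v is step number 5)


→ markday(d→1911-11-07)
← 1911-11-07
→ whichday()
← Tuesday
→ gapto(d→1912-06-25)
← 231
→ closeout()
← 1911-11-30
→ lunge(n→-9)
← 1911-02-28
→ lunge(n→-21)
← 1909-05-28

Answer: 1911-02-28


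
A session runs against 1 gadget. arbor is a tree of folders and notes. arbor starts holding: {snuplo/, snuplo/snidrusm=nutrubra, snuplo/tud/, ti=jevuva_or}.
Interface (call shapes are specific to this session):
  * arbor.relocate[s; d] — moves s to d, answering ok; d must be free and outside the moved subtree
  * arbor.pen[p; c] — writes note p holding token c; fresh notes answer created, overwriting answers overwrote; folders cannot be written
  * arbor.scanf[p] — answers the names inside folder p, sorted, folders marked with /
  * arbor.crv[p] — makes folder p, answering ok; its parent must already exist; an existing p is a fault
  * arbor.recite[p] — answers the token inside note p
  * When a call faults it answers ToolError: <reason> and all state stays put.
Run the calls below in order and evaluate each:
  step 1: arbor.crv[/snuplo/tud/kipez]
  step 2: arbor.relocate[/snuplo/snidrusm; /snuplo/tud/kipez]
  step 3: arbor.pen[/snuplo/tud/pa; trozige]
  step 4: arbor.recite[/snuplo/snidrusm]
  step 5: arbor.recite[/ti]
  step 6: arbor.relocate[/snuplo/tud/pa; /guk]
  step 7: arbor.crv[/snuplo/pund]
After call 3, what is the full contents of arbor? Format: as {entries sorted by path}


Answer: {snuplo/, snuplo/snidrusm=nutrubra, snuplo/tud/, snuplo/tud/kipez/, snuplo/tud/pa=trozige, ti=jevuva_or}

Derivation:
>> arbor.crv(p='/snuplo/tud/kipez')
<< ok
>> arbor.relocate(s='/snuplo/snidrusm', d='/snuplo/tud/kipez')
<< ToolError: exists
>> arbor.pen(p='/snuplo/tud/pa', c='trozige')
<< created
>> arbor.recite(p='/snuplo/snidrusm')
<< nutrubra
>> arbor.recite(p='/ti')
<< jevuva_or
>> arbor.relocate(s='/snuplo/tud/pa', d='/guk')
<< ok
>> arbor.crv(p='/snuplo/pund')
<< ok


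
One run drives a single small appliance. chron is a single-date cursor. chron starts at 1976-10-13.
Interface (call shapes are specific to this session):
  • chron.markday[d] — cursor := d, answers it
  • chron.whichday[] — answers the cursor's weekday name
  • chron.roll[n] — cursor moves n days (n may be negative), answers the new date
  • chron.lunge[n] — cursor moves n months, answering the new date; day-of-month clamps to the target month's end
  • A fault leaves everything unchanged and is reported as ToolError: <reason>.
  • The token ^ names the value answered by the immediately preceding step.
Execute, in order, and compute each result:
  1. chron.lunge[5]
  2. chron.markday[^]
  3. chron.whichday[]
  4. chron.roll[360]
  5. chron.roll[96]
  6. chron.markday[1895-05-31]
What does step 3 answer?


CALL chron.lunge[n: 5]
RET  1977-03-13
CALL chron.markday[d: ^]
RET  1977-03-13
CALL chron.whichday[]
RET  Sunday
CALL chron.roll[n: 360]
RET  1978-03-08
CALL chron.roll[n: 96]
RET  1978-06-12
CALL chron.markday[d: 1895-05-31]
RET  1895-05-31

Answer: Sunday


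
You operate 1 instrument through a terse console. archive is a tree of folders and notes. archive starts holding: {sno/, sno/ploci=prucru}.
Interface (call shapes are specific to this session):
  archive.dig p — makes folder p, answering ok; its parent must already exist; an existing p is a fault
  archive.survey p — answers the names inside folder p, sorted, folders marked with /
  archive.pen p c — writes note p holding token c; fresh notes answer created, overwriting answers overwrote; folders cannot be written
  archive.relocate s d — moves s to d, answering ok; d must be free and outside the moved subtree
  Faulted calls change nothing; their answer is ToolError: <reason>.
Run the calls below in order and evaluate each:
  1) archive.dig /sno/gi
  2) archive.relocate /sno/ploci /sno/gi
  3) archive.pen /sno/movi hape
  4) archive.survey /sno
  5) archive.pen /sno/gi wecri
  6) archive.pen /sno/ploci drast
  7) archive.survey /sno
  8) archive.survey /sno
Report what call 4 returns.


Answer: [gi/, movi, ploci]

Derivation:
I try dig using /sno/gi, yielding ok.
I try relocate using /sno/ploci, /sno/gi, and get ToolError: exists.
Invoking pen using /sno/movi, hape, which returns created.
I call survey using /sno, yielding [gi/, movi, ploci].
I call pen using /sno/gi, wecri, giving ToolError: is a directory.
I run pen using /sno/ploci, drast, yielding overwrote.
I call survey using /sno, and observe [gi/, movi, ploci].
I try survey using /sno, which returns [gi/, movi, ploci].


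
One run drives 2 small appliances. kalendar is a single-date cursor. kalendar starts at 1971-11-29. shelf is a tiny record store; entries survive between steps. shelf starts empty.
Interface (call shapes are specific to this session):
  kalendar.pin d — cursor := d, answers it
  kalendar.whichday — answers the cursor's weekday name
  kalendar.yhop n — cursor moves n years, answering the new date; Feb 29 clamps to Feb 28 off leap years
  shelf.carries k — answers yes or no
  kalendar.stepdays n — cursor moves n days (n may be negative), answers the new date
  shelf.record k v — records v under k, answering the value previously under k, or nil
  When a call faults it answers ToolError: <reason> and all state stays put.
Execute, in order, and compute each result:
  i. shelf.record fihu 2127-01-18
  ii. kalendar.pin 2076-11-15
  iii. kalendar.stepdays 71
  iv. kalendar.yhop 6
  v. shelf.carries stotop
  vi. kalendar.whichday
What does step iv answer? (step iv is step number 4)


>> shelf.record(fihu, 2127-01-18)
<< nil
>> kalendar.pin(2076-11-15)
<< 2076-11-15
>> kalendar.stepdays(71)
<< 2077-01-25
>> kalendar.yhop(6)
<< 2083-01-25
>> shelf.carries(stotop)
<< no
>> kalendar.whichday()
<< Monday

Answer: 2083-01-25


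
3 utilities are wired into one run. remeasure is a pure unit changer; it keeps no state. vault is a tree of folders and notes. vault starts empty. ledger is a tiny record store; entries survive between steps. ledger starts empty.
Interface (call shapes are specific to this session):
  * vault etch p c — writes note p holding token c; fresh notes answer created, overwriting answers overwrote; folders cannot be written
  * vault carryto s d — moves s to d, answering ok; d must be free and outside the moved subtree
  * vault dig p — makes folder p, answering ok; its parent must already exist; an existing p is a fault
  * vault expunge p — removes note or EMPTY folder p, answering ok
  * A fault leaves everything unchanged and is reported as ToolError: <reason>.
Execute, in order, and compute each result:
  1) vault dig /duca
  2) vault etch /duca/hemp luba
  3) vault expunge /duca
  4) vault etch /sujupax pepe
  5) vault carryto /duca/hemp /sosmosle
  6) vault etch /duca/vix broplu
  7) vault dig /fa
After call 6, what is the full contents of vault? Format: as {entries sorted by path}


==> vault dig(p→/duca)
<== ok
==> vault etch(p→/duca/hemp, c→luba)
<== created
==> vault expunge(p→/duca)
<== ToolError: not empty
==> vault etch(p→/sujupax, c→pepe)
<== created
==> vault carryto(s→/duca/hemp, d→/sosmosle)
<== ok
==> vault etch(p→/duca/vix, c→broplu)
<== created
==> vault dig(p→/fa)
<== ok

Answer: {duca/, duca/vix=broplu, sosmosle=luba, sujupax=pepe}


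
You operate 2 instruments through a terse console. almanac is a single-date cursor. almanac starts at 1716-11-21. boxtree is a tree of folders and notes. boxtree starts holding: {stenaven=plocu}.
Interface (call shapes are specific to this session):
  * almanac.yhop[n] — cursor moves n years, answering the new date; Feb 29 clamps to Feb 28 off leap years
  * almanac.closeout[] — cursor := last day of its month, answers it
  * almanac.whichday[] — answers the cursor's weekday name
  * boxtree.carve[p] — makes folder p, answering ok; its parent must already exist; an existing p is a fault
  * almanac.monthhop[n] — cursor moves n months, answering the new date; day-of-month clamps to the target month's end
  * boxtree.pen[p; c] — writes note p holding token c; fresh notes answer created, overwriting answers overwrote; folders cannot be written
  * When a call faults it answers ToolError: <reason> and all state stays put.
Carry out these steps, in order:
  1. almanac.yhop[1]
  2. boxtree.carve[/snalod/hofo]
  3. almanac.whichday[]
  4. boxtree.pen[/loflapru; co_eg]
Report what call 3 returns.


[in] yhop 1
= 1717-11-21
[in] carve /snalod/hofo
= ToolError: no parent
[in] whichday
= Sunday
[in] pen /loflapru co_eg
= created

Answer: Sunday


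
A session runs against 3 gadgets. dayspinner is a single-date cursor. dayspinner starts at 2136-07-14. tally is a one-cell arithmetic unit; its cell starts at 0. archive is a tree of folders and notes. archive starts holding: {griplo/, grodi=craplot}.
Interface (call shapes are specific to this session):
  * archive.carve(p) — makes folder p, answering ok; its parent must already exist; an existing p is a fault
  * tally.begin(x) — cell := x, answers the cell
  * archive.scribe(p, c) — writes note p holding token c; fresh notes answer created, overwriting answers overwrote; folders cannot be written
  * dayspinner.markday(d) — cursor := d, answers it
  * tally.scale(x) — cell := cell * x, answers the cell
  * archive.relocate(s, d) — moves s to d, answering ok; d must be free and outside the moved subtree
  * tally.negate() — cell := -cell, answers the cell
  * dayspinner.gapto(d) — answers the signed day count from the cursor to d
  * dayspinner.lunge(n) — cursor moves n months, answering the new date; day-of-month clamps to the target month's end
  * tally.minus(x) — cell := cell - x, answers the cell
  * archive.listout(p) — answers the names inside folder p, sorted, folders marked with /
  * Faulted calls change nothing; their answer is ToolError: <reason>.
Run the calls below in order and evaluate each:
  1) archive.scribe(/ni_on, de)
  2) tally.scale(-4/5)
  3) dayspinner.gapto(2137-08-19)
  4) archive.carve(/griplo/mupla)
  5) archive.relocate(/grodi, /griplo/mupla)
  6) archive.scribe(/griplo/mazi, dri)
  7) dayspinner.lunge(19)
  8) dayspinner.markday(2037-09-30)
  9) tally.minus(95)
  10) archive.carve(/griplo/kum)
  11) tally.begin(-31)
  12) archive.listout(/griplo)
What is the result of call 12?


I call archive.scribe using /ni_on, de, and see created.
I run tally.scale using -4/5: 0.
I try dayspinner.gapto using 2137-08-19, giving 401.
I use archive.carve using /griplo/mupla, giving ok.
Using archive.relocate using /grodi, /griplo/mupla: ToolError: exists.
I try archive.scribe using /griplo/mazi, dri: created.
I try dayspinner.lunge using 19: 2138-02-14.
Calling dayspinner.markday using 2037-09-30, and get 2037-09-30.
I try tally.minus using 95, giving -95.
Now I run archive.carve using /griplo/kum, → ok.
I invoke tally.begin using -31, yielding -31.
I run archive.listout using /griplo: [kum/, mazi, mupla/].

Answer: [kum/, mazi, mupla/]


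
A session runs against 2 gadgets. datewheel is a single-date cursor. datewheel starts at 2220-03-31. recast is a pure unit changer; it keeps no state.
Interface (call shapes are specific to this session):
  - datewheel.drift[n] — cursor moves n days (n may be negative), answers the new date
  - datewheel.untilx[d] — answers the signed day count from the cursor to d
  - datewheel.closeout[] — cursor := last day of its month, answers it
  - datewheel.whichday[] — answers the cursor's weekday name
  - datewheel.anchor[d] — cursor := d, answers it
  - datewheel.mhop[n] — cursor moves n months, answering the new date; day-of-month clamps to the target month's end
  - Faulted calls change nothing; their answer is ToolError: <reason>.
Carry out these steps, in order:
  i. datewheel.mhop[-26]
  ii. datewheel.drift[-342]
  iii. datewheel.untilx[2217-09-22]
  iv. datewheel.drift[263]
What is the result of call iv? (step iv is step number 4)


Answer: 2217-11-13

Derivation:
Act: mhop[n='-26']
Obs: 2218-01-31
Act: drift[n='-342']
Obs: 2217-02-23
Act: untilx[d='2217-09-22']
Obs: 211
Act: drift[n='263']
Obs: 2217-11-13


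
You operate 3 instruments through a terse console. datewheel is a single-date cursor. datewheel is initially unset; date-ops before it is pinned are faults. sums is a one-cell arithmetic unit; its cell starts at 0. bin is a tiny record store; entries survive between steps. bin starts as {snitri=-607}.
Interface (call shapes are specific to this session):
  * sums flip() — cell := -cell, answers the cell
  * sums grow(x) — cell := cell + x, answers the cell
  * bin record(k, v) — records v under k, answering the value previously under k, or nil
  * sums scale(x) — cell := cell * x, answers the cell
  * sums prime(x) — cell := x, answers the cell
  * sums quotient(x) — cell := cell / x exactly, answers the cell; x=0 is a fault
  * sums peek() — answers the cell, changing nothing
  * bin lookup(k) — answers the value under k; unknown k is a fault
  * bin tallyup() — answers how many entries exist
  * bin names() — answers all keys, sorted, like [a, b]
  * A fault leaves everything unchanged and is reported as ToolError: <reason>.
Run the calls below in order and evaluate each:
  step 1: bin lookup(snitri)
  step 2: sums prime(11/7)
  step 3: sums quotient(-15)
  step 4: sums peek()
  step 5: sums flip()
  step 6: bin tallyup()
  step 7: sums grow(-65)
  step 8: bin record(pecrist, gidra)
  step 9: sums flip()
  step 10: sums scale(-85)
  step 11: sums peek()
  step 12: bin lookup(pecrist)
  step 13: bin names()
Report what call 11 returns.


Answer: -115838/21

Derivation:
·→ bin lookup(k→snitri)
·← -607
·→ sums prime(x→11/7)
·← 11/7
·→ sums quotient(x→-15)
·← -11/105
·→ sums peek()
·← -11/105
·→ sums flip()
·← 11/105
·→ bin tallyup()
·← 1
·→ sums grow(x→-65)
·← -6814/105
·→ bin record(k→pecrist, v→gidra)
·← nil
·→ sums flip()
·← 6814/105
·→ sums scale(x→-85)
·← -115838/21
·→ sums peek()
·← -115838/21
·→ bin lookup(k→pecrist)
·← gidra
·→ bin names()
·← [pecrist, snitri]


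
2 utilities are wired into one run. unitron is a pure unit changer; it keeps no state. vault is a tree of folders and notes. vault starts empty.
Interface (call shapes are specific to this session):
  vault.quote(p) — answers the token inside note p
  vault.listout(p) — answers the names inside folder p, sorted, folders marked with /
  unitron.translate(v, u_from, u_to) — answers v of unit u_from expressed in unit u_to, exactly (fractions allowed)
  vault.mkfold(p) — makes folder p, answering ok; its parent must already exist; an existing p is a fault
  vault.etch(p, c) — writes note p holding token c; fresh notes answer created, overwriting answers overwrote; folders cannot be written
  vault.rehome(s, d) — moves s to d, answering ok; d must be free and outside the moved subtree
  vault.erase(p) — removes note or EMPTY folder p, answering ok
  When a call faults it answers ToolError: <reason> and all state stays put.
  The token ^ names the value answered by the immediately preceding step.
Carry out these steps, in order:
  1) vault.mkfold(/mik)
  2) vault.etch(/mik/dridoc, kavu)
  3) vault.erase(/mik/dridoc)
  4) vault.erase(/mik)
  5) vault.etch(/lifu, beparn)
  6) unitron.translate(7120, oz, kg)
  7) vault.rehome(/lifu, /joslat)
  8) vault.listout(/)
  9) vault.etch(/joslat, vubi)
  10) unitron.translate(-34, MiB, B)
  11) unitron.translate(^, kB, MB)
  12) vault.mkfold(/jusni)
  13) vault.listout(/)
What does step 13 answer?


Answer: [joslat, jusni/]

Derivation:
$ vault.mkfold p→/mik
= ok
$ vault.etch p→/mik/dridoc c→kavu
= created
$ vault.erase p→/mik/dridoc
= ok
$ vault.erase p→/mik
= ok
$ vault.etch p→/lifu c→beparn
= created
$ unitron.translate v→7120 u_from→oz u_to→kg
= 4036972093/20000000
$ vault.rehome s→/lifu d→/joslat
= ok
$ vault.listout p→/
= [joslat]
$ vault.etch p→/joslat c→vubi
= overwrote
$ unitron.translate v→-34 u_from→MiB u_to→B
= -35651584
$ unitron.translate v→^ u_from→kB u_to→MB
= -4456448/125
$ vault.mkfold p→/jusni
= ok
$ vault.listout p→/
= [joslat, jusni/]


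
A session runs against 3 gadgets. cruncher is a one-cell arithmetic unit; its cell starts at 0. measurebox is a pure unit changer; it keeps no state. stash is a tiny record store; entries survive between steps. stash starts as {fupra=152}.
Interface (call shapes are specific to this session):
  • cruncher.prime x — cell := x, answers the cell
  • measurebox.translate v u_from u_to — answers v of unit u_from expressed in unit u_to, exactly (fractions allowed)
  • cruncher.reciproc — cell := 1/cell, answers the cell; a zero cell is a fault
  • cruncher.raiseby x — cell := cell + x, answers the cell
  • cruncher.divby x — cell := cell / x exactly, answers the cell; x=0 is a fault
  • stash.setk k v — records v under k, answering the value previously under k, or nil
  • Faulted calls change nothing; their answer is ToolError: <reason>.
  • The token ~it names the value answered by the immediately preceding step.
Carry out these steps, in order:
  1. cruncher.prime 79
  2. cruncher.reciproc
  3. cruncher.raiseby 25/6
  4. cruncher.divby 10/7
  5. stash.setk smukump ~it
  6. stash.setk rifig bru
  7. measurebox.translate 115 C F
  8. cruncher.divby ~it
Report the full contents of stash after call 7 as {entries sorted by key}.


Answer: {fupra=152, rifig=bru, smukump=13867/4740}

Derivation:
·→ prime(x=79)
·← 79
·→ reciproc()
·← 1/79
·→ raiseby(x=25/6)
·← 1981/474
·→ divby(x=10/7)
·← 13867/4740
·→ setk(k=smukump, v=~it)
·← nil
·→ setk(k=rifig, v=bru)
·← nil
·→ translate(v=115, u_from=C, u_to=F)
·← 239
·→ divby(x=~it)
·← 13867/1132860


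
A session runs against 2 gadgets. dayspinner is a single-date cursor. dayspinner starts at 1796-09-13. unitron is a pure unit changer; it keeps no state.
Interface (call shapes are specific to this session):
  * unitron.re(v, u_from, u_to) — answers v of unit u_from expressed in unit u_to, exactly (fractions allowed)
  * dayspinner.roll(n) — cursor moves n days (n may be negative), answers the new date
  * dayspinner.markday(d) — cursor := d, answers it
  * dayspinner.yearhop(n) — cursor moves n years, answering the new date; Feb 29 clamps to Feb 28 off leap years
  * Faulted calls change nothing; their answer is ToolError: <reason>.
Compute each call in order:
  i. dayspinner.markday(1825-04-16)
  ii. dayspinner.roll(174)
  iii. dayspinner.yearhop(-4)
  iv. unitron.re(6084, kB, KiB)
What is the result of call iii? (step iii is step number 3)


==> dayspinner.markday(d='1825-04-16')
<== 1825-04-16
==> dayspinner.roll(n='174')
<== 1825-10-07
==> dayspinner.yearhop(n='-4')
<== 1821-10-07
==> unitron.re(v='6084', u_from='kB', u_to='KiB')
<== 190125/32

Answer: 1821-10-07


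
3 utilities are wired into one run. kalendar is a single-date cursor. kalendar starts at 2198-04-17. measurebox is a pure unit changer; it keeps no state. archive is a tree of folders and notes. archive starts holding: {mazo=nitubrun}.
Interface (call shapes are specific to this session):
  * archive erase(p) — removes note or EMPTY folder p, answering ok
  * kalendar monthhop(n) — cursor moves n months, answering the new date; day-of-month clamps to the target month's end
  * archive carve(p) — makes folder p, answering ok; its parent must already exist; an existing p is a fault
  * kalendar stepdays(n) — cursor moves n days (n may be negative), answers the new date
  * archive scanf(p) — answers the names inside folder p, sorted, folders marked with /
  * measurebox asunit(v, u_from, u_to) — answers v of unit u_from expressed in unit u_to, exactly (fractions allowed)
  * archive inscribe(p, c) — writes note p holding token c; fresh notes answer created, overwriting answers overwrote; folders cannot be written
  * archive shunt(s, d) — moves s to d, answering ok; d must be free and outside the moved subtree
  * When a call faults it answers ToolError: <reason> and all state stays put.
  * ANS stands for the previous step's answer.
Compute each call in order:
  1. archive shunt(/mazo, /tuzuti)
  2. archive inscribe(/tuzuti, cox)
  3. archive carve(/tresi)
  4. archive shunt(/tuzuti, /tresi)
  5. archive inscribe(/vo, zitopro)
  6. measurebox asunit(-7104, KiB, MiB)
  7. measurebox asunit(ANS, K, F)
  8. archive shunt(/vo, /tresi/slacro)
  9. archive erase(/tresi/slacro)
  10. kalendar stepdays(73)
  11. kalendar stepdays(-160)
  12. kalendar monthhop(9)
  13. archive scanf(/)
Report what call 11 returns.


Do: archive shunt[s='/mazo'; d='/tuzuti']
See: ok
Do: archive inscribe[p='/tuzuti'; c='cox']
See: overwrote
Do: archive carve[p='/tresi']
See: ok
Do: archive shunt[s='/tuzuti'; d='/tresi']
See: ToolError: exists
Do: archive inscribe[p='/vo'; c='zitopro']
See: created
Do: measurebox asunit[v='-7104'; u_from='KiB'; u_to='MiB']
See: -111/16
Do: measurebox asunit[v='ANS'; u_from='K'; u_to='F']
See: -188863/400
Do: archive shunt[s='/vo'; d='/tresi/slacro']
See: ok
Do: archive erase[p='/tresi/slacro']
See: ok
Do: kalendar stepdays[n='73']
See: 2198-06-29
Do: kalendar stepdays[n='-160']
See: 2198-01-20
Do: kalendar monthhop[n='9']
See: 2198-10-20
Do: archive scanf[p='/']
See: [tresi/, tuzuti]

Answer: 2198-01-20


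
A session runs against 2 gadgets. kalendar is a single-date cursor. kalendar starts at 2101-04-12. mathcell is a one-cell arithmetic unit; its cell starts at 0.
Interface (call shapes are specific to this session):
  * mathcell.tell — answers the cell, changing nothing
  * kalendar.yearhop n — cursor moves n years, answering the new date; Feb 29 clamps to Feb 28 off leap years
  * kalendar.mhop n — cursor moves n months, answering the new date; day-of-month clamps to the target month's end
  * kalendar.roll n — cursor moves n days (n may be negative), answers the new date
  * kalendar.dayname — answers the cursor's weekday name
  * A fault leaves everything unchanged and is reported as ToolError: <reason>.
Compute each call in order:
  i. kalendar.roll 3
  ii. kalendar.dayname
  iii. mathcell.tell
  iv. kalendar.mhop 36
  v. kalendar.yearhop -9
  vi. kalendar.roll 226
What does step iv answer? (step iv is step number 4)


Step: kalendar.roll[n→3]
Result: 2101-04-15
Step: kalendar.dayname[]
Result: Friday
Step: mathcell.tell[]
Result: 0
Step: kalendar.mhop[n→36]
Result: 2104-04-15
Step: kalendar.yearhop[n→-9]
Result: 2095-04-15
Step: kalendar.roll[n→226]
Result: 2095-11-27

Answer: 2104-04-15


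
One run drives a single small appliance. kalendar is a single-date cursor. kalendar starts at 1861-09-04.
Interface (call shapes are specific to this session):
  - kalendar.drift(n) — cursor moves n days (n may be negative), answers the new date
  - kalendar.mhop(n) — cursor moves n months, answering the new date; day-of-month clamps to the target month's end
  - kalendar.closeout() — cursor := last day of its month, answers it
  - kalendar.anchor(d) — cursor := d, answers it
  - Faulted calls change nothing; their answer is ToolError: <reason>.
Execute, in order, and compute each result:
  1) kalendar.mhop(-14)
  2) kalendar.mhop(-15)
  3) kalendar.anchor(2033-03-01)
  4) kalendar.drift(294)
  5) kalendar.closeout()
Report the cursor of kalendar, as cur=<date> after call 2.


Answer: cur=1859-04-04

Derivation:
I call kalendar.mhop on n=-14, and observe 1860-07-04.
Then kalendar.mhop on n=-15, which returns 1859-04-04.
Then kalendar.anchor on d=2033-03-01, giving 2033-03-01.
I try kalendar.drift on n=294, which returns 2033-12-20.
Calling kalendar.closeout(), and see 2033-12-31.


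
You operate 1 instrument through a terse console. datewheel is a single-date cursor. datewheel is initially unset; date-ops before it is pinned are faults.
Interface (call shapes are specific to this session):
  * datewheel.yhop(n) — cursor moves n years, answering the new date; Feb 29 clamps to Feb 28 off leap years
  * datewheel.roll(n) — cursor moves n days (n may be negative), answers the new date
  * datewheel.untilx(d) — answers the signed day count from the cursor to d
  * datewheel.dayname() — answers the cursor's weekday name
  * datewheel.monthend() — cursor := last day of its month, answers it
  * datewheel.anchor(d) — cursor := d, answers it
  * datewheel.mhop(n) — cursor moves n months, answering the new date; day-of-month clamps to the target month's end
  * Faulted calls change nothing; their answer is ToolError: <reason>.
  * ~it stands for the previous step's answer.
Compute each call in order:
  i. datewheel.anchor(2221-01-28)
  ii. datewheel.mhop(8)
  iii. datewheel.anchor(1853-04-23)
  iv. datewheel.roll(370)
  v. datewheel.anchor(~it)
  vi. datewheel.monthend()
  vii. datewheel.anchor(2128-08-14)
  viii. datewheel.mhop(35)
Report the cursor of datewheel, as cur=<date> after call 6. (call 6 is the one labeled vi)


-> datewheel.anchor(d→2221-01-28)
<- 2221-01-28
-> datewheel.mhop(n→8)
<- 2221-09-28
-> datewheel.anchor(d→1853-04-23)
<- 1853-04-23
-> datewheel.roll(n→370)
<- 1854-04-28
-> datewheel.anchor(d→~it)
<- 1854-04-28
-> datewheel.monthend()
<- 1854-04-30
-> datewheel.anchor(d→2128-08-14)
<- 2128-08-14
-> datewheel.mhop(n→35)
<- 2131-07-14

Answer: cur=1854-04-30


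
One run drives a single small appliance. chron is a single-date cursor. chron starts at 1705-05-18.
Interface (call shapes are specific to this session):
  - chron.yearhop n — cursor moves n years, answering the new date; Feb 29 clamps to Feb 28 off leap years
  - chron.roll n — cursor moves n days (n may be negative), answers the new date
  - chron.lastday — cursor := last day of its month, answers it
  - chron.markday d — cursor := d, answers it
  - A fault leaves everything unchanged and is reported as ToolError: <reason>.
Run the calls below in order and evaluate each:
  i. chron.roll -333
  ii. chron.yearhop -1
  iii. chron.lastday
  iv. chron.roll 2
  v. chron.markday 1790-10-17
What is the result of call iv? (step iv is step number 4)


>> chron.roll(-333)
<< 1704-06-19
>> chron.yearhop(-1)
<< 1703-06-19
>> chron.lastday()
<< 1703-06-30
>> chron.roll(2)
<< 1703-07-02
>> chron.markday(1790-10-17)
<< 1790-10-17

Answer: 1703-07-02


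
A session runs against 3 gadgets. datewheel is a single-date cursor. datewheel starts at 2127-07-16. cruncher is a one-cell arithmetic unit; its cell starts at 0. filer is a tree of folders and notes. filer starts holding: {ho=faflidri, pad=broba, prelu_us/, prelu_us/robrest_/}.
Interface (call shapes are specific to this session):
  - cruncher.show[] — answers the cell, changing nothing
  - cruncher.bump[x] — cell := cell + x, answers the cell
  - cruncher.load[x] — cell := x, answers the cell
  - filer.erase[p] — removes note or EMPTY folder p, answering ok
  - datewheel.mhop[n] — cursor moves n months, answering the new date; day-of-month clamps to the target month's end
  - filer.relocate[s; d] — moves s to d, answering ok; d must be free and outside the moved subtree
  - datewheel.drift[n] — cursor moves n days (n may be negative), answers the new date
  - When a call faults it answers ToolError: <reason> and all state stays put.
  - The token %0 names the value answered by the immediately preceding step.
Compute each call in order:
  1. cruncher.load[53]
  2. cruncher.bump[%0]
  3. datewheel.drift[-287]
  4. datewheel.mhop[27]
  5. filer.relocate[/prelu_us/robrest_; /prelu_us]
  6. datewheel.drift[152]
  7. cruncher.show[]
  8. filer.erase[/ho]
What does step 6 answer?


Answer: 2129-06-03

Derivation:
Do: load[x: 53]
See: 53
Do: bump[x: %0]
See: 106
Do: drift[n: -287]
See: 2126-10-02
Do: mhop[n: 27]
See: 2129-01-02
Do: relocate[s: /prelu_us/robrest_; d: /prelu_us]
See: ToolError: exists
Do: drift[n: 152]
See: 2129-06-03
Do: show[]
See: 106
Do: erase[p: /ho]
See: ok
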